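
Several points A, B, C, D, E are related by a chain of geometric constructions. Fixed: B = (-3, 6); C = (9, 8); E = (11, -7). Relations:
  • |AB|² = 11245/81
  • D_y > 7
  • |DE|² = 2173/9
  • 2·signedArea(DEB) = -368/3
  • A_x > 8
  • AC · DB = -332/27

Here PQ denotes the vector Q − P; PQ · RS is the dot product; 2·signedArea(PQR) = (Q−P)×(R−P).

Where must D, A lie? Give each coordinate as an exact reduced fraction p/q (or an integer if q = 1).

A = (25/3, 25/9)
D = (5, 22/3)

1. D_x = 5  [line -13·x + -14·y + 503/3 = 0 ∩ |DE|² = 2173/9]
2. D_y = 22/3  [line -13·x + -14·y + 503/3 = 0 ∩ |DE|² = 2173/9]
   → D = (5, 22/3)
3. A_x = 25/3  [line 8·x + 4/3·y + -1900/27 = 0 ∩ |AB|² = 11245/81]
4. A_y = 25/9  [line 8·x + 4/3·y + -1900/27 = 0 ∩ |AB|² = 11245/81]
   → A = (25/3, 25/9)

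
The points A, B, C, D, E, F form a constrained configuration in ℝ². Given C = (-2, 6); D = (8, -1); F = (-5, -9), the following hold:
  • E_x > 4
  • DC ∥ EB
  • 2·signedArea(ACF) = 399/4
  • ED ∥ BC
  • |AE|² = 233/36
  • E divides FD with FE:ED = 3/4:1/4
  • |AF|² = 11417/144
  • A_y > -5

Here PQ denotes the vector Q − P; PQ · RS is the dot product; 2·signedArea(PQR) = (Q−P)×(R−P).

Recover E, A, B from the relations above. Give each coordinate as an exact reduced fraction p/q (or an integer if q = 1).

A = (31/12, -13/3)
B = (-21/4, 4)
E = (19/4, -3)

1. E_x = 19/4  [E divides FD with FE:ED = 3/4:1/4]
2. E_y = -3  [E divides FD with FE:ED = 3/4:1/4]
   → E = (19/4, -3)
3. A_x = 31/12  [line 15·x + -3·y + -207/4 = 0 ∩ |AF|² = 11417/144]
4. A_y = -13/3  [line 15·x + -3·y + -207/4 = 0 ∩ |AF|² = 11417/144]
   → A = (31/12, -13/3)
5. B_x = -21/4  [ED ∥ BC ∩ DC ∥ EB]
6. B_y = 4  [ED ∥ BC ∩ DC ∥ EB]
   → B = (-21/4, 4)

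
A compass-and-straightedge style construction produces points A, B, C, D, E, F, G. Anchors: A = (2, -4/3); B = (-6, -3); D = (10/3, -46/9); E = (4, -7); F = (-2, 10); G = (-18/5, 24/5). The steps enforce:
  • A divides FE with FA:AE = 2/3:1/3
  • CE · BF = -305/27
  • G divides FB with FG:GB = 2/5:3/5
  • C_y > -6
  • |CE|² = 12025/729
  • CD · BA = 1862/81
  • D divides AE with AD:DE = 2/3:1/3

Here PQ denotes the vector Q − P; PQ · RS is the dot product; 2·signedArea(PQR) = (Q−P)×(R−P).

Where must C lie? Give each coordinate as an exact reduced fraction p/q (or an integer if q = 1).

C = (4/9, -136/27)

1. C_x = 4/9  [CD · BA = 1862/81 ∩ CE · BF = -305/27]
2. C_y = -136/27  [CD · BA = 1862/81 ∩ CE · BF = -305/27]
   → C = (4/9, -136/27)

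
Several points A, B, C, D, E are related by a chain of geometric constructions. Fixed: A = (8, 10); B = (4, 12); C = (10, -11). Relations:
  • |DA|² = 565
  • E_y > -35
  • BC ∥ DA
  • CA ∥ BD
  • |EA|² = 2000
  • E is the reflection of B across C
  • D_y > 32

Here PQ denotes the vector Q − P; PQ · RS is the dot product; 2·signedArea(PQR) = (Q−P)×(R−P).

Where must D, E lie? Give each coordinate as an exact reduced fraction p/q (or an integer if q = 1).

D = (2, 33)
E = (16, -34)

1. D_x = 2  [BC ∥ DA ∩ CA ∥ BD]
2. D_y = 33  [BC ∥ DA ∩ CA ∥ BD]
   → D = (2, 33)
3. E_x = 16  [E is the reflection of B across C]
4. E_y = -34  [E is the reflection of B across C]
   → E = (16, -34)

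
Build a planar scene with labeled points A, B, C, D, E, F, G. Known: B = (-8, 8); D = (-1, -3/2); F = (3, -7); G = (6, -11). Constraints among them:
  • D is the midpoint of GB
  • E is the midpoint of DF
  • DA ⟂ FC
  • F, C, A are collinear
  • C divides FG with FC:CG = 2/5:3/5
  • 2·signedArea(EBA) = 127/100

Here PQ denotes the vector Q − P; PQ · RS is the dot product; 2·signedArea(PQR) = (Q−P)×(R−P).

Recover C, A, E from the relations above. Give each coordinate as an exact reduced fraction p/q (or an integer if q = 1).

1. C_x = 21/5  [C divides FG with FC:CG = 2/5:3/5]
2. C_y = -43/5  [C divides FG with FC:CG = 2/5:3/5]
   → C = (21/5, -43/5)
3. A_x = -27/25  [F, C, A are collinear ∩ DA ⟂ FC]
4. A_y = -39/25  [F, C, A are collinear ∩ DA ⟂ FC]
   → A = (-27/25, -39/25)
5. E_x = 1  [E is the midpoint of DF]
6. E_y = -17/4  [E is the midpoint of DF]
   → E = (1, -17/4)

A = (-27/25, -39/25)
C = (21/5, -43/5)
E = (1, -17/4)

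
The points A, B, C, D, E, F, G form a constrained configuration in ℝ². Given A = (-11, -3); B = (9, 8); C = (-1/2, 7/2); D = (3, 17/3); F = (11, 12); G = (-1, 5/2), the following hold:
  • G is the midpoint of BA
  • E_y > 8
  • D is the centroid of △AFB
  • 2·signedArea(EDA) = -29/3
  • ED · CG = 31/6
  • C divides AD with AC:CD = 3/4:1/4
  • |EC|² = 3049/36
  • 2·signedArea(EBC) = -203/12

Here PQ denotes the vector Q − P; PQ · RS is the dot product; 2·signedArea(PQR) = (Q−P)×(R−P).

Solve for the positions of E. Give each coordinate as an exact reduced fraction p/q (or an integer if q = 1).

1. E_x = 7  [2·signedArea(EDA) = -29/3 ∩ 2·signedArea(EBC) = -203/12]
2. E_y = 53/6  [2·signedArea(EDA) = -29/3 ∩ 2·signedArea(EBC) = -203/12]
   → E = (7, 53/6)

E = (7, 53/6)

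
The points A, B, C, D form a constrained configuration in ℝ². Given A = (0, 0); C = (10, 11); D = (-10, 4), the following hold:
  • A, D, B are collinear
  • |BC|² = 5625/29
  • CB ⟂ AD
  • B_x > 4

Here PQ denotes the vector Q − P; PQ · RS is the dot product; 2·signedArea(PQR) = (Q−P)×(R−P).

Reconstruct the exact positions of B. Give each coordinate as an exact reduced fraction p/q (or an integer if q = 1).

B = (140/29, -56/29)

1. B_x = 140/29  [A, D, B are collinear ∩ CB ⟂ AD]
2. B_y = -56/29  [A, D, B are collinear ∩ CB ⟂ AD]
   → B = (140/29, -56/29)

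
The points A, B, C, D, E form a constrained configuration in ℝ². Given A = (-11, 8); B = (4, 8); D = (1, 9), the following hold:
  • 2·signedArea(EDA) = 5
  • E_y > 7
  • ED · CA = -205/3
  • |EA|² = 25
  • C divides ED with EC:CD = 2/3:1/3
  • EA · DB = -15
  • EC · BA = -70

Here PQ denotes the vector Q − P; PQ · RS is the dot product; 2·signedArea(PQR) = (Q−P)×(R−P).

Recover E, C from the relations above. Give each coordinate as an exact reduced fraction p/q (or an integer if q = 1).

1. E_x = -6  [2·signedArea(EDA) = 5 ∩ EA · DB = -15]
2. E_y = 8  [2·signedArea(EDA) = 5 ∩ EA · DB = -15]
   → E = (-6, 8)
3. C_x = -4/3  [C divides ED with EC:CD = 2/3:1/3]
4. C_y = 26/3  [C divides ED with EC:CD = 2/3:1/3]
   → C = (-4/3, 26/3)

C = (-4/3, 26/3)
E = (-6, 8)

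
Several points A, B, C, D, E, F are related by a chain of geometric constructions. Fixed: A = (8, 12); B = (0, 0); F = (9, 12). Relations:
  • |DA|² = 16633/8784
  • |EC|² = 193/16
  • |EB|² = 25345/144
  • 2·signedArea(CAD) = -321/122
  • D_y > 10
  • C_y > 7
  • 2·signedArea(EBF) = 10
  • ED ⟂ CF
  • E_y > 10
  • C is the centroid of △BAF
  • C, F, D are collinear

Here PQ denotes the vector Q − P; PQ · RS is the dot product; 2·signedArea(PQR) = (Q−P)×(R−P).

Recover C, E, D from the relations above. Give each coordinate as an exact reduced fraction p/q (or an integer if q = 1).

C = (17/3, 8)
D = (5753/732, 1297/122)
E = (89/12, 11)

1. C_x = 17/3  [C is the centroid of △BAF]
2. C_y = 8  [C is the centroid of △BAF]
   → C = (17/3, 8)
3. E_x = 89/12  [line -12·x + 9·y + -10 = 0 ∩ |EB|² = 25345/144]
4. E_y = 11  [line -12·x + 9·y + -10 = 0 ∩ |EB|² = 25345/144]
   → E = (89/12, 11)
5. D_x = 5753/732  [C, F, D are collinear ∩ ED ⟂ CF]
6. D_y = 1297/122  [C, F, D are collinear ∩ ED ⟂ CF]
   → D = (5753/732, 1297/122)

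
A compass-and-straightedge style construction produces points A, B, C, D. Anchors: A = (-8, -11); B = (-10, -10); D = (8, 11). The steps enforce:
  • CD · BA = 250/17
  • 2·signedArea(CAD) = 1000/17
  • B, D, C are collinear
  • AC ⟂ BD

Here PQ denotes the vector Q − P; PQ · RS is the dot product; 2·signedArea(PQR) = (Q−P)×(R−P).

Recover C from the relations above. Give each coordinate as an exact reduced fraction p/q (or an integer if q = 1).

C = (-164/17, -163/17)

1. C_x = -164/17  [B, D, C are collinear ∩ AC ⟂ BD]
2. C_y = -163/17  [B, D, C are collinear ∩ AC ⟂ BD]
   → C = (-164/17, -163/17)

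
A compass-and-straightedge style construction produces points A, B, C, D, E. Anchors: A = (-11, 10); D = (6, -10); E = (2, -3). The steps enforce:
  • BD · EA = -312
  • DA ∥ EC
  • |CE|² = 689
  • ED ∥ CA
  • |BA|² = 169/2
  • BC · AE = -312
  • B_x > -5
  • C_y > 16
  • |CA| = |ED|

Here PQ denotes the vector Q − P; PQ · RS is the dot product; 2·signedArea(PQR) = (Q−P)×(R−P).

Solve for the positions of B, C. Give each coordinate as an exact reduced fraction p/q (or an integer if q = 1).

B = (-9/2, 7/2)
C = (-15, 17)

1. B_x = -9/2  [line 13·x + -13·y + 104 = 0 ∩ |BA|² = 169/2]
2. B_y = 7/2  [line 13·x + -13·y + 104 = 0 ∩ |BA|² = 169/2]
   → B = (-9/2, 7/2)
3. C_x = -15  [BC · AE = -312 ∩ ED ∥ CA]
4. C_y = 17  [BC · AE = -312 ∩ ED ∥ CA]
   → C = (-15, 17)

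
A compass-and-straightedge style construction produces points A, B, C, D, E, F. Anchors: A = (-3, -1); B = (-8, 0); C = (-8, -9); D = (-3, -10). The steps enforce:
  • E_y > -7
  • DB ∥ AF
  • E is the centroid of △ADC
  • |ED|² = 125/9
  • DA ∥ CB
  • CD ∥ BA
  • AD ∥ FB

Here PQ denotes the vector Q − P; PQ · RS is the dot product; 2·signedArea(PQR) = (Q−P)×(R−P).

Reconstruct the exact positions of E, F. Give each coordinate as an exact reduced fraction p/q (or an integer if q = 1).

E = (-14/3, -20/3)
F = (-8, 9)

1. E_x = -14/3  [E is the centroid of △ADC]
2. E_y = -20/3  [E is the centroid of △ADC]
   → E = (-14/3, -20/3)
3. F_x = -8  [AD ∥ FB ∩ DB ∥ AF]
4. F_y = 9  [AD ∥ FB ∩ DB ∥ AF]
   → F = (-8, 9)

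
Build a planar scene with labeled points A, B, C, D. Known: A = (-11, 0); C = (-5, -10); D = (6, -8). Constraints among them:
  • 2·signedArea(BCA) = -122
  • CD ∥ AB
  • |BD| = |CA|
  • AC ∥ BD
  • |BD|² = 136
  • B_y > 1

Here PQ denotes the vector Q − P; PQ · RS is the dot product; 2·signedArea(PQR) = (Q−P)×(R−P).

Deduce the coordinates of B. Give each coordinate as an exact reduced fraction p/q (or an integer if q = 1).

1. B_x = 0  [AC ∥ BD ∩ CD ∥ AB]
2. B_y = 2  [AC ∥ BD ∩ CD ∥ AB]
   → B = (0, 2)

B = (0, 2)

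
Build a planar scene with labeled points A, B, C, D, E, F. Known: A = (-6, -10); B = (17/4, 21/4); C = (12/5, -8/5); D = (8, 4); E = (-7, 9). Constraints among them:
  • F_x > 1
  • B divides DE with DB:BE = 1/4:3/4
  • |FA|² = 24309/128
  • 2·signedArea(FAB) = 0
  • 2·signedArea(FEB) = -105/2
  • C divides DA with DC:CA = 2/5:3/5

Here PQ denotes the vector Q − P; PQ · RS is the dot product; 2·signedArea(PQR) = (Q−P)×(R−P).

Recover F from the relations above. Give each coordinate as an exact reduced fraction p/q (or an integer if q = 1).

1. F_x = 27/16  [2·signedArea(FAB) = 0 ∩ 2·signedArea(FEB) = -105/2]
2. F_y = 23/16  [2·signedArea(FAB) = 0 ∩ 2·signedArea(FEB) = -105/2]
   → F = (27/16, 23/16)

F = (27/16, 23/16)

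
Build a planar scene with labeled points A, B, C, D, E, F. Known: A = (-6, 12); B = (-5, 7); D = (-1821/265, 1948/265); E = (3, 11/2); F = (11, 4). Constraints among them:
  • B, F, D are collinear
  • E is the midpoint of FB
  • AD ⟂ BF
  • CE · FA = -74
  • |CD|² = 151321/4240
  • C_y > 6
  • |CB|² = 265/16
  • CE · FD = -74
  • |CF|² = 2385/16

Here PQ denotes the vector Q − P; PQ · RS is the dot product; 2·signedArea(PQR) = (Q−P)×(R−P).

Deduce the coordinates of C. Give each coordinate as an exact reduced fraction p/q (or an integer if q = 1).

1. C_x = -1  [CE · FA = -74 ∩ CE · FD = -74]
2. C_y = 25/4  [CE · FA = -74 ∩ CE · FD = -74]
   → C = (-1, 25/4)

C = (-1, 25/4)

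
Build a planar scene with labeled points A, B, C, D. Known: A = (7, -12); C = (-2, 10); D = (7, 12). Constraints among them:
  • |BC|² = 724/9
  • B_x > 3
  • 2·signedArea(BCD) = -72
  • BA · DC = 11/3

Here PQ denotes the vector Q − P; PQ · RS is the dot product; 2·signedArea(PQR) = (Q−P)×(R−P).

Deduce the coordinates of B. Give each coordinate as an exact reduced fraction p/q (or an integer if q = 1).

B = (4, 10/3)

1. B_x = 4  [2·signedArea(BCD) = -72 ∩ BA · DC = 11/3]
2. B_y = 10/3  [2·signedArea(BCD) = -72 ∩ BA · DC = 11/3]
   → B = (4, 10/3)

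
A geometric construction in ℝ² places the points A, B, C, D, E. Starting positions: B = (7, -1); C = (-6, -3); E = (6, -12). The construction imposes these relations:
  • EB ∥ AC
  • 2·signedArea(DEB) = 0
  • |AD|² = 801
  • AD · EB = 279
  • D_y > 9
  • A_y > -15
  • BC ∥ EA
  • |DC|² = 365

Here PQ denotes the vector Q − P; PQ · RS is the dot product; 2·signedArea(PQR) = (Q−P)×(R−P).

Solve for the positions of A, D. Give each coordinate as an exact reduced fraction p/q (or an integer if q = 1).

1. A_x = -7  [EB ∥ AC ∩ BC ∥ EA]
2. A_y = -14  [EB ∥ AC ∩ BC ∥ EA]
   → A = (-7, -14)
3. D_x = 8  [2·signedArea(DEB) = 0 ∩ AD · EB = 279]
4. D_y = 10  [2·signedArea(DEB) = 0 ∩ AD · EB = 279]
   → D = (8, 10)

A = (-7, -14)
D = (8, 10)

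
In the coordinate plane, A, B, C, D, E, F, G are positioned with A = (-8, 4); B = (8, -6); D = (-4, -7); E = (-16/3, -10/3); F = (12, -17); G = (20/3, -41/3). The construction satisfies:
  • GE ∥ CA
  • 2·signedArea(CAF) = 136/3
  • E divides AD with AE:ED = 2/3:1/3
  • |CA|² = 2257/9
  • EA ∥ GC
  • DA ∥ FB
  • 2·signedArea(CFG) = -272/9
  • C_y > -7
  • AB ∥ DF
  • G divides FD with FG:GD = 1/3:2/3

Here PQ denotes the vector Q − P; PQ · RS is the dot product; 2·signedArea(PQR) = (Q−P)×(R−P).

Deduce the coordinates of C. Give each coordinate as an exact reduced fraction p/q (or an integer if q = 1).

C = (4, -19/3)

1. C_x = 4  [GE ∥ CA ∩ EA ∥ GC]
2. C_y = -19/3  [GE ∥ CA ∩ EA ∥ GC]
   → C = (4, -19/3)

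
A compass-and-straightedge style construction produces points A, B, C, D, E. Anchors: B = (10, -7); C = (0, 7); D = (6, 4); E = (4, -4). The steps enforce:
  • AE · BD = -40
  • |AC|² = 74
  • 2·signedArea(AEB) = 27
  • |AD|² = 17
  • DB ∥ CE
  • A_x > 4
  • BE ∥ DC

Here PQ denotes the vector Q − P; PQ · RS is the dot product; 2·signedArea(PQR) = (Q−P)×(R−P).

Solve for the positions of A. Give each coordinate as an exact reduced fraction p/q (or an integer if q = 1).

1. A_x = 5  [AE · BD = -40 ∩ 2·signedArea(AEB) = 27]
2. A_y = 0  [AE · BD = -40 ∩ 2·signedArea(AEB) = 27]
   → A = (5, 0)

A = (5, 0)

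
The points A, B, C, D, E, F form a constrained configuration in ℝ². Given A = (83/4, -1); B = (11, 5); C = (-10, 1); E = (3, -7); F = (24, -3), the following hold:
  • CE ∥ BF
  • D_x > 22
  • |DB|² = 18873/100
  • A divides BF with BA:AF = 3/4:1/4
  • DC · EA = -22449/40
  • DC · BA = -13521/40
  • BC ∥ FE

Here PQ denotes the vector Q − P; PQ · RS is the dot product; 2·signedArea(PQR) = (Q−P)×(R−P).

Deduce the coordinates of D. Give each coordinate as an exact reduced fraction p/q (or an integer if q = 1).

1. D_x = 227/10  [DC · EA = -22449/40 ∩ DC · BA = -13521/40]
2. D_y = -11/5  [DC · EA = -22449/40 ∩ DC · BA = -13521/40]
   → D = (227/10, -11/5)

D = (227/10, -11/5)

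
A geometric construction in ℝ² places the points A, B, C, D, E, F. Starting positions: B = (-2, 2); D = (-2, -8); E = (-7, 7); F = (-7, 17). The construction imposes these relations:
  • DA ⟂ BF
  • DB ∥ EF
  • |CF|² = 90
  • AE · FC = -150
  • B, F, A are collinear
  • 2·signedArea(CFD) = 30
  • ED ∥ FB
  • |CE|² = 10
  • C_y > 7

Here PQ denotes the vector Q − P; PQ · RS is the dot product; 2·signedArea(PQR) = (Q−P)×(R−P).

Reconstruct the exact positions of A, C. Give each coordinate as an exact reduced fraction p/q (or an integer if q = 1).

A = (1, -7)
C = (-4, 8)

1. A_x = 1  [B, F, A are collinear ∩ DA ⟂ BF]
2. A_y = -7  [B, F, A are collinear ∩ DA ⟂ BF]
   → A = (1, -7)
3. C_x = -4  [2·signedArea(CFD) = 30 ∩ AE · FC = -150]
4. C_y = 8  [2·signedArea(CFD) = 30 ∩ AE · FC = -150]
   → C = (-4, 8)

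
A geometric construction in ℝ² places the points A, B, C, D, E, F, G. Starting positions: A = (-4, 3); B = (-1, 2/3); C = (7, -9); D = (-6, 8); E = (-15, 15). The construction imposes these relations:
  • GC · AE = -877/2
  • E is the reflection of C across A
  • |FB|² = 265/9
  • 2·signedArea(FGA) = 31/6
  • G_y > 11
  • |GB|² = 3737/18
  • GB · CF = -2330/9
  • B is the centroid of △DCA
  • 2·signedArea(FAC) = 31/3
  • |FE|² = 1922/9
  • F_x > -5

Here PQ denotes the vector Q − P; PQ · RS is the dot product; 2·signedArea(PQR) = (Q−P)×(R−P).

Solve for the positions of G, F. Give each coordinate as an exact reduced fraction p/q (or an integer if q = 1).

1. F_x = -14/3  [line 12·x + 11·y + 14/3 = 0 ∩ |FE|² = 1922/9]
2. F_y = 14/3  [line 12·x + 11·y + 14/3 = 0 ∩ |FE|² = 1922/9]
   → F = (-14/3, 14/3)
3. G_x = -21/2  [GC · AE = -877/2 ∩ GB · CF = -2330/9]
4. G_y = 23/2  [GC · AE = -877/2 ∩ GB · CF = -2330/9]
   → G = (-21/2, 23/2)

F = (-14/3, 14/3)
G = (-21/2, 23/2)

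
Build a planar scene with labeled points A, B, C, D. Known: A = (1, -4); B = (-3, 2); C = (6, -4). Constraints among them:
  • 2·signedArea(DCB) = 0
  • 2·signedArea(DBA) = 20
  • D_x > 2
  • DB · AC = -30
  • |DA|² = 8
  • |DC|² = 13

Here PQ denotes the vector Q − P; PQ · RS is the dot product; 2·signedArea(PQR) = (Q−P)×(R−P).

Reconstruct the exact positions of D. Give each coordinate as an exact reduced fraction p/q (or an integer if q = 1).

D = (3, -2)

1. D_x = 3  [2·signedArea(DCB) = 0 ∩ 2·signedArea(DBA) = 20]
2. D_y = -2  [2·signedArea(DCB) = 0 ∩ 2·signedArea(DBA) = 20]
   → D = (3, -2)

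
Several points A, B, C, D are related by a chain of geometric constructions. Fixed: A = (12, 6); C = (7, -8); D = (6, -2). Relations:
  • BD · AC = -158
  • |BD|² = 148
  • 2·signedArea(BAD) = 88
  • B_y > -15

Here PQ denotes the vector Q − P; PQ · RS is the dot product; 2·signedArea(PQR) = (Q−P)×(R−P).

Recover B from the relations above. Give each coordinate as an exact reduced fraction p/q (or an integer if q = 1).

1. B_x = 8  [2·signedArea(BAD) = 88 ∩ BD · AC = -158]
2. B_y = -14  [2·signedArea(BAD) = 88 ∩ BD · AC = -158]
   → B = (8, -14)

B = (8, -14)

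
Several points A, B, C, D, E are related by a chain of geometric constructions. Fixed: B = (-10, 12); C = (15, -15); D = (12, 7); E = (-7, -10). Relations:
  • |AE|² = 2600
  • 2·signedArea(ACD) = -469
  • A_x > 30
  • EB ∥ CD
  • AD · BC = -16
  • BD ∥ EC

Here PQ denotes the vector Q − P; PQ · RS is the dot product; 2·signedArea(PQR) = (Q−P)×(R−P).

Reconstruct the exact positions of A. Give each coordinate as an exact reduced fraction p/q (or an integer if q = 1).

A = (31, 24)

1. A_x = 31  [2·signedArea(ACD) = -469 ∩ AD · BC = -16]
2. A_y = 24  [2·signedArea(ACD) = -469 ∩ AD · BC = -16]
   → A = (31, 24)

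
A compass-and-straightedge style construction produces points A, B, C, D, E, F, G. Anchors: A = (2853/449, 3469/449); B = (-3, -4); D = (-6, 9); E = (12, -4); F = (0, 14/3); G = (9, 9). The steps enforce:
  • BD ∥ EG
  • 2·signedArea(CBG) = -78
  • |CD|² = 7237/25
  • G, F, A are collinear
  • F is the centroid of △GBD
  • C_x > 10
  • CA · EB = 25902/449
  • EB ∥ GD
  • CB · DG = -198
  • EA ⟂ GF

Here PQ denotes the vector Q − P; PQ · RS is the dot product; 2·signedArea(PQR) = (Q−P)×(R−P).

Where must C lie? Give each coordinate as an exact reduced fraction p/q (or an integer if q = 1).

C = (51/5, 19/5)

1. C_x = 51/5  [CA · EB = 25902/449 ∩ 2·signedArea(CBG) = -78]
2. C_y = 19/5  [CA · EB = 25902/449 ∩ 2·signedArea(CBG) = -78]
   → C = (51/5, 19/5)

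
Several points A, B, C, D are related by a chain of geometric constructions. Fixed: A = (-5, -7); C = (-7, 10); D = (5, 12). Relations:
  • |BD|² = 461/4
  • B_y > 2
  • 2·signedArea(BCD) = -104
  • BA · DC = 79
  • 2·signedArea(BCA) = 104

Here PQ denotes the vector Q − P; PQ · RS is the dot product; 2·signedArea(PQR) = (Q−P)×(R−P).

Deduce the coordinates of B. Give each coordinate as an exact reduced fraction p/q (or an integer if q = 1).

1. B_x = 0  [2·signedArea(BCD) = -104 ∩ 2·signedArea(BCA) = 104]
2. B_y = 5/2  [2·signedArea(BCD) = -104 ∩ 2·signedArea(BCA) = 104]
   → B = (0, 5/2)

B = (0, 5/2)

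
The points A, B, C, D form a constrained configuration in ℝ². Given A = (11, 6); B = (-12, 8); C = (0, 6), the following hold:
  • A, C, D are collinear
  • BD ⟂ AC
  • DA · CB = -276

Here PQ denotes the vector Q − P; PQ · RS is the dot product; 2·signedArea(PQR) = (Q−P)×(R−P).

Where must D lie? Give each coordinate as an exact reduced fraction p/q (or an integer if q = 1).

1. D_x = -12  [A, C, D are collinear ∩ BD ⟂ AC]
2. D_y = 6  [A, C, D are collinear ∩ BD ⟂ AC]
   → D = (-12, 6)

D = (-12, 6)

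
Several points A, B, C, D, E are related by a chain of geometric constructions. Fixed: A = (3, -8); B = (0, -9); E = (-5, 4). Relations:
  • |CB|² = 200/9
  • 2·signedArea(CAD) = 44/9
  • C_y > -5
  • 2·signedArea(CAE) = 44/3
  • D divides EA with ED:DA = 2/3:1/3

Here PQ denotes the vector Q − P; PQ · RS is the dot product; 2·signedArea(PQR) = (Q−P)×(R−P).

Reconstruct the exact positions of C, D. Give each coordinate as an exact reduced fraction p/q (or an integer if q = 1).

1. C_x = -2/3  [line -12·x + -8·y + -128/3 = 0 ∩ |CB|² = 200/9]
2. C_y = -13/3  [line -12·x + -8·y + -128/3 = 0 ∩ |CB|² = 200/9]
   → C = (-2/3, -13/3)
3. D_x = 1/3  [D divides EA with ED:DA = 2/3:1/3]
4. D_y = -4  [D divides EA with ED:DA = 2/3:1/3]
   → D = (1/3, -4)

C = (-2/3, -13/3)
D = (1/3, -4)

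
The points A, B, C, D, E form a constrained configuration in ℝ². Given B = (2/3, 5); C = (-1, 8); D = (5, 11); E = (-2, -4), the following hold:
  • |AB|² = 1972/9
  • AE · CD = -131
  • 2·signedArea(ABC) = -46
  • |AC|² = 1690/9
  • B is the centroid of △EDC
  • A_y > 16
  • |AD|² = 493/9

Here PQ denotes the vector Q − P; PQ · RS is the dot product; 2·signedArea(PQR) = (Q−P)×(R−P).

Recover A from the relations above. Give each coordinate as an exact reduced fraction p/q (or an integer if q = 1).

A = (28/3, 17)

1. A_x = 28/3  [AE · CD = -131 ∩ 2·signedArea(ABC) = -46]
2. A_y = 17  [AE · CD = -131 ∩ 2·signedArea(ABC) = -46]
   → A = (28/3, 17)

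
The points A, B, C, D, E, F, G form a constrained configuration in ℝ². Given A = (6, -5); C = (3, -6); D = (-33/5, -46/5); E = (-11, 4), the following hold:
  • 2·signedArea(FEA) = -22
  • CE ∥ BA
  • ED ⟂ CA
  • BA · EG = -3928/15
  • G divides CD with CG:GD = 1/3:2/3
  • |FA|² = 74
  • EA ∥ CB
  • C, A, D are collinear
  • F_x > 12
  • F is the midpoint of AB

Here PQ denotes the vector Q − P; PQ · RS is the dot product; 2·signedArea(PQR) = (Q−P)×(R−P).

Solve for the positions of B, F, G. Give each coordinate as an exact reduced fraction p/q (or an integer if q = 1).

B = (20, -15)
F = (13, -10)
G = (-1/5, -106/15)

1. B_x = 20  [CE ∥ BA ∩ EA ∥ CB]
2. B_y = -15  [CE ∥ BA ∩ EA ∥ CB]
   → B = (20, -15)
3. F_x = 13  [F is the midpoint of AB]
4. F_y = -10  [F is the midpoint of AB]
   → F = (13, -10)
5. G_x = -1/5  [G divides CD with CG:GD = 1/3:2/3]
6. G_y = -106/15  [G divides CD with CG:GD = 1/3:2/3]
   → G = (-1/5, -106/15)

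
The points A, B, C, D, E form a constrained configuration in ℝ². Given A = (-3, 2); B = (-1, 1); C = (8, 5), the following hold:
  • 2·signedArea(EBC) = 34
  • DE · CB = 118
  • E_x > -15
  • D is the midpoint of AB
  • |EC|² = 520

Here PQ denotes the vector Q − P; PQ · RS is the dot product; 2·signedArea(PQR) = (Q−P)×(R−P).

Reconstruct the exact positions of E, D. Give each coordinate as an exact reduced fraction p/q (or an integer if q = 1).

1. D_x = -2  [D is the midpoint of AB]
2. D_y = 3/2  [D is the midpoint of AB]
   → D = (-2, 3/2)
3. E_x = -14  [2·signedArea(EBC) = 34 ∩ DE · CB = 118]
4. E_y = -1  [2·signedArea(EBC) = 34 ∩ DE · CB = 118]
   → E = (-14, -1)

D = (-2, 3/2)
E = (-14, -1)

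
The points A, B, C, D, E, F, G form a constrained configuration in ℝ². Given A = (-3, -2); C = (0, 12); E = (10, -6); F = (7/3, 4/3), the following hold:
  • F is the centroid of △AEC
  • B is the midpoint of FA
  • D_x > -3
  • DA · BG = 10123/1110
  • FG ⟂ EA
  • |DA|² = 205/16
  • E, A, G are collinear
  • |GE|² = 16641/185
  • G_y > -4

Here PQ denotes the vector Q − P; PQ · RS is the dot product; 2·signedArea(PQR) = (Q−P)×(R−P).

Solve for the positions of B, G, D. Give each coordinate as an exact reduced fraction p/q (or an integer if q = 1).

B = (-1/3, -1/3)
D = (-9/4, 3/2)
G = (173/185, -594/185)

1. B_x = -1/3  [B is the midpoint of FA]
2. B_y = -1/3  [B is the midpoint of FA]
   → B = (-1/3, -1/3)
3. G_x = 173/185  [E, A, G are collinear ∩ FG ⟂ EA]
4. G_y = -594/185  [E, A, G are collinear ∩ FG ⟂ EA]
   → G = (173/185, -594/185)
5. D_x = -9/4  [line -704/555·x + 1597/555·y + -2653/370 = 0 ∩ |DA|² = 205/16]
6. D_y = 3/2  [line -704/555·x + 1597/555·y + -2653/370 = 0 ∩ |DA|² = 205/16]
   → D = (-9/4, 3/2)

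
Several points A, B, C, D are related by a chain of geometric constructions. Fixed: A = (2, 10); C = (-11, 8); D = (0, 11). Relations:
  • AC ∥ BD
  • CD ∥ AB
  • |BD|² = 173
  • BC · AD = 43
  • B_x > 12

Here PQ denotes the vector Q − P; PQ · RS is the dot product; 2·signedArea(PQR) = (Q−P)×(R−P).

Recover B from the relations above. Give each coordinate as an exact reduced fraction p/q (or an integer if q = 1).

B = (13, 13)

1. B_x = 13  [AC ∥ BD ∩ CD ∥ AB]
2. B_y = 13  [AC ∥ BD ∩ CD ∥ AB]
   → B = (13, 13)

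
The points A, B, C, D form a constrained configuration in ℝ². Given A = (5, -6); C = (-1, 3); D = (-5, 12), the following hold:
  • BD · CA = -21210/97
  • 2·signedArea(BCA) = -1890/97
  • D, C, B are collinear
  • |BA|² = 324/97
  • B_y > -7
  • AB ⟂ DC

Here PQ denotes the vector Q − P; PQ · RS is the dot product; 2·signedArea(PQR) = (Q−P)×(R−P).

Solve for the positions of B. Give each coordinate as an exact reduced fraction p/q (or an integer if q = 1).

B = (323/97, -654/97)

1. B_x = 323/97  [D, C, B are collinear ∩ AB ⟂ DC]
2. B_y = -654/97  [D, C, B are collinear ∩ AB ⟂ DC]
   → B = (323/97, -654/97)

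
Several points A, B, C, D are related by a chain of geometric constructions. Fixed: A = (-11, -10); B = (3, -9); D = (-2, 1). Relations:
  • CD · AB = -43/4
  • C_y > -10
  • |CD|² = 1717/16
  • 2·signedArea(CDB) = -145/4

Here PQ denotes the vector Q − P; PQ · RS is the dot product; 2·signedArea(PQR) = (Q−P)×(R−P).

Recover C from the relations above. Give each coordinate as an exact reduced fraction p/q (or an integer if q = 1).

C = (-1/2, -37/4)

1. C_x = -1/2  [2·signedArea(CDB) = -145/4 ∩ CD · AB = -43/4]
2. C_y = -37/4  [2·signedArea(CDB) = -145/4 ∩ CD · AB = -43/4]
   → C = (-1/2, -37/4)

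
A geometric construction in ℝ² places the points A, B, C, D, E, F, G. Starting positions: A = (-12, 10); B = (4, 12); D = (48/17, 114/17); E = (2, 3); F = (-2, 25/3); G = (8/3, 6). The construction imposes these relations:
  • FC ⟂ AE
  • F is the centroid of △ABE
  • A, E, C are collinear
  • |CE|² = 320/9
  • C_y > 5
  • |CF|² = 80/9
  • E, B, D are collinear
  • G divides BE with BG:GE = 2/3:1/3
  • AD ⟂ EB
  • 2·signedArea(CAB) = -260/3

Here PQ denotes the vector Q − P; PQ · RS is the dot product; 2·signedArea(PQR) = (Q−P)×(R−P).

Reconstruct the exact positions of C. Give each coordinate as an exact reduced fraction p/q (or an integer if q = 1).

1. C_x = -10/3  [A, E, C are collinear ∩ FC ⟂ AE]
2. C_y = 17/3  [A, E, C are collinear ∩ FC ⟂ AE]
   → C = (-10/3, 17/3)

C = (-10/3, 17/3)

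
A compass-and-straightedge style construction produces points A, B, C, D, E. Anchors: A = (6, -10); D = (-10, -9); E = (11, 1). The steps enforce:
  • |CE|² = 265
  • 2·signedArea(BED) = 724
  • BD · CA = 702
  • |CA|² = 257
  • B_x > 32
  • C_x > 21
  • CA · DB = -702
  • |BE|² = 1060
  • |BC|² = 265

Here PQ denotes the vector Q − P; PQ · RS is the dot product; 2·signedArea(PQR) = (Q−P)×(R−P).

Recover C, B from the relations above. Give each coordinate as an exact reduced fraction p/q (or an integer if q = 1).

B = (33, -23)
C = (22, -11)

1. B_x = 33  [line 10·x + -21·y + -813 = 0 ∩ |BE|² = 1060]
2. B_y = -23  [line 10·x + -21·y + -813 = 0 ∩ |BE|² = 1060]
   → B = (33, -23)
3. C_x = 22  [line -43·x + 14·y + 1100 = 0 ∩ |BC|² = 265]
4. C_y = -11  [line -43·x + 14·y + 1100 = 0 ∩ |BC|² = 265]
   → C = (22, -11)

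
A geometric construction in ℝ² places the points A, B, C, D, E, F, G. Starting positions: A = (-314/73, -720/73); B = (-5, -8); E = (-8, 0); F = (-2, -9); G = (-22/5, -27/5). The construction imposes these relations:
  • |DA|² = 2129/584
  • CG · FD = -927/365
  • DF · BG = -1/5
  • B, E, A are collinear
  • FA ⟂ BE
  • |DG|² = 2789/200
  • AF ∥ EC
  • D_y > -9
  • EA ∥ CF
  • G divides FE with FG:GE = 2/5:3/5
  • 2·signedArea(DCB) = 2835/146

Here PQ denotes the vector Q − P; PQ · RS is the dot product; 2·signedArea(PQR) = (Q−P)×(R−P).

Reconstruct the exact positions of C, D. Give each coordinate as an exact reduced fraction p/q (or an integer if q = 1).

1. C_x = -416/73  [EA ∥ CF ∩ AF ∥ EC]
2. C_y = 63/73  [EA ∥ CF ∩ AF ∥ EC]
   → C = (-416/73, 63/73)
3. D_x = -11/4  [2·signedArea(DCB) = 2835/146 ∩ CG · FD = -927/365]
4. D_y = -35/4  [2·signedArea(DCB) = 2835/146 ∩ CG · FD = -927/365]
   → D = (-11/4, -35/4)

C = (-416/73, 63/73)
D = (-11/4, -35/4)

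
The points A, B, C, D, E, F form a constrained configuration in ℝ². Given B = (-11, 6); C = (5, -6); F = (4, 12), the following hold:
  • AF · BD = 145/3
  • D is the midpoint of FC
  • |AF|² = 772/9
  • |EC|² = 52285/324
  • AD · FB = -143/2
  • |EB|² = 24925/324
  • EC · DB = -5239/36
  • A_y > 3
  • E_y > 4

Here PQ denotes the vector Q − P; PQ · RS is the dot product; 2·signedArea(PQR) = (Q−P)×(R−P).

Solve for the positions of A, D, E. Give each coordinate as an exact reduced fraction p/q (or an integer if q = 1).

A = (-2/3, 4)
D = (9/2, 3)
E = (-43/18, 13/3)

1. D_x = 9/2  [D is the midpoint of FC]
2. D_y = 3  [D is the midpoint of FC]
   → D = (9/2, 3)
3. E_x = -43/18  [line 31/2·x + -3·y + 1801/36 = 0 ∩ |EB|² = 24925/324]
4. E_y = 13/3  [line 31/2·x + -3·y + 1801/36 = 0 ∩ |EB|² = 24925/324]
   → E = (-43/18, 13/3)
5. A_x = -2/3  [AF · BD = 145/3 ∩ AD · FB = -143/2]
6. A_y = 4  [AF · BD = 145/3 ∩ AD · FB = -143/2]
   → A = (-2/3, 4)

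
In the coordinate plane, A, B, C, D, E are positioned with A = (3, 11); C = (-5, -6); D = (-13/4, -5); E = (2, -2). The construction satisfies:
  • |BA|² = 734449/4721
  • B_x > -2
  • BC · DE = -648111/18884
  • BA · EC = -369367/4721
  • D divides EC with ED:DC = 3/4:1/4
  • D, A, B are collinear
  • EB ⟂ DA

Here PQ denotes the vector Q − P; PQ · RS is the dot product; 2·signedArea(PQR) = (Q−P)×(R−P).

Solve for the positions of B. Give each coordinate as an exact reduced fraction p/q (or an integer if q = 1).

1. B_x = -7262/4721  [D, A, B are collinear ∩ EB ⟂ DA]
2. B_y = -2917/4721  [D, A, B are collinear ∩ EB ⟂ DA]
   → B = (-7262/4721, -2917/4721)

B = (-7262/4721, -2917/4721)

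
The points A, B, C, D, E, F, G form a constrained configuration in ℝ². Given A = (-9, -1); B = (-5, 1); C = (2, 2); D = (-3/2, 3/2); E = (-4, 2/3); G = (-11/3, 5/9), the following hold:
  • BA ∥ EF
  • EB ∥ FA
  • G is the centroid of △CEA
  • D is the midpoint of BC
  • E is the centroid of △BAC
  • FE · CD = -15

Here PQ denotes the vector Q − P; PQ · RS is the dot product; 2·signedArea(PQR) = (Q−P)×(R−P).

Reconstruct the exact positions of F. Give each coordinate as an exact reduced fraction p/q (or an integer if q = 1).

F = (-8, -4/3)

1. F_x = -8  [EB ∥ FA ∩ BA ∥ EF]
2. F_y = -4/3  [EB ∥ FA ∩ BA ∥ EF]
   → F = (-8, -4/3)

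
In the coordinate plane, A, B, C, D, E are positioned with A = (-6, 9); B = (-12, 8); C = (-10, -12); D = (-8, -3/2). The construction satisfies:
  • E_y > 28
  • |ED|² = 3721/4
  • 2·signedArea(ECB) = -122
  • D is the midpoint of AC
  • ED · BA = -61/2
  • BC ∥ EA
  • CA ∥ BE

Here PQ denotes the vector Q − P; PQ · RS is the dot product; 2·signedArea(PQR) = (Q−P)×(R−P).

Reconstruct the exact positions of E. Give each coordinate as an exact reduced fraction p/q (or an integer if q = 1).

1. E_x = -8  [BC ∥ EA ∩ CA ∥ BE]
2. E_y = 29  [BC ∥ EA ∩ CA ∥ BE]
   → E = (-8, 29)

E = (-8, 29)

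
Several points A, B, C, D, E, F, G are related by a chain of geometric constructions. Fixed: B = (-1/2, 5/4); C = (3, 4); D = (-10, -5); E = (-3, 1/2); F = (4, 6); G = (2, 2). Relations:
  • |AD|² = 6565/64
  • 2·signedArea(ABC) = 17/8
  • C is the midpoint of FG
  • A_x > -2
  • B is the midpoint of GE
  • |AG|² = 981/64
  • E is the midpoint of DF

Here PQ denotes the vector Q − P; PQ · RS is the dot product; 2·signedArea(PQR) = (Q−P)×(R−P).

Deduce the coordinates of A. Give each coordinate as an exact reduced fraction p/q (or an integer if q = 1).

A = (-7/4, 7/8)

1. A_x = -7/4  [line -11/4·x + 7/2·y + -63/8 = 0 ∩ |AD|² = 6565/64]
2. A_y = 7/8  [line -11/4·x + 7/2·y + -63/8 = 0 ∩ |AD|² = 6565/64]
   → A = (-7/4, 7/8)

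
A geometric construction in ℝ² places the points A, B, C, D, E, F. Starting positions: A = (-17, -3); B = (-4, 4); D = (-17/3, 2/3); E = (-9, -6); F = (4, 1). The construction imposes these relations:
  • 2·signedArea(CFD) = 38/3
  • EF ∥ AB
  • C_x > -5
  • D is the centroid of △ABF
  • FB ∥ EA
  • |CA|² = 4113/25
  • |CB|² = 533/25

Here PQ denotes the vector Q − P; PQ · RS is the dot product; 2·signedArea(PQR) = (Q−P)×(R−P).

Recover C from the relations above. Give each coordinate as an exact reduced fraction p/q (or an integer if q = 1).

1. C_x = -22/5  [line 1/3·x + -29/3·y + -13/3 = 0 ∩ |CA|² = 4113/25]
2. C_y = -3/5  [line 1/3·x + -29/3·y + -13/3 = 0 ∩ |CA|² = 4113/25]
   → C = (-22/5, -3/5)

C = (-22/5, -3/5)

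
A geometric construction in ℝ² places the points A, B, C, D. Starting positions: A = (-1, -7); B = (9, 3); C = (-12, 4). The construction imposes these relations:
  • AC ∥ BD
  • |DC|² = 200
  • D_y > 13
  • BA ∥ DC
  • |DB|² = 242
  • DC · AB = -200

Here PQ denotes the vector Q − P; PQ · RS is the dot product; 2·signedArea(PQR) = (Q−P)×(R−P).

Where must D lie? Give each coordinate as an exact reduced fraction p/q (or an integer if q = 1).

D = (-2, 14)

1. D_x = -2  [BA ∥ DC ∩ AC ∥ BD]
2. D_y = 14  [BA ∥ DC ∩ AC ∥ BD]
   → D = (-2, 14)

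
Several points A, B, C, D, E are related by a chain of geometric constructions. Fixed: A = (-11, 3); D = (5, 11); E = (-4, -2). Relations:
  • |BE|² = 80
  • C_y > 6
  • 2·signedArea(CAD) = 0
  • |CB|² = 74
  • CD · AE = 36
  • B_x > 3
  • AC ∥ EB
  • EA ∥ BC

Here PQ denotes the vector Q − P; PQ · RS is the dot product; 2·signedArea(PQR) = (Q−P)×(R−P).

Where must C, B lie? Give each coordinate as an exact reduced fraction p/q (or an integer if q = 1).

1. C_x = -3  [2·signedArea(CAD) = 0 ∩ CD · AE = 36]
2. C_y = 7  [2·signedArea(CAD) = 0 ∩ CD · AE = 36]
   → C = (-3, 7)
3. B_x = 4  [EA ∥ BC ∩ AC ∥ EB]
4. B_y = 2  [EA ∥ BC ∩ AC ∥ EB]
   → B = (4, 2)

B = (4, 2)
C = (-3, 7)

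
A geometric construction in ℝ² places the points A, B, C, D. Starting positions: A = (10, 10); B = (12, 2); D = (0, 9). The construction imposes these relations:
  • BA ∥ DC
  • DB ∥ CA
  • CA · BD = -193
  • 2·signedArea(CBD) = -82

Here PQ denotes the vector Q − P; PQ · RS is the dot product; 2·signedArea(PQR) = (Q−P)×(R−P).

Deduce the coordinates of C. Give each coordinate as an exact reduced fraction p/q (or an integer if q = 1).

C = (-2, 17)

1. C_x = -2  [DB ∥ CA ∩ BA ∥ DC]
2. C_y = 17  [DB ∥ CA ∩ BA ∥ DC]
   → C = (-2, 17)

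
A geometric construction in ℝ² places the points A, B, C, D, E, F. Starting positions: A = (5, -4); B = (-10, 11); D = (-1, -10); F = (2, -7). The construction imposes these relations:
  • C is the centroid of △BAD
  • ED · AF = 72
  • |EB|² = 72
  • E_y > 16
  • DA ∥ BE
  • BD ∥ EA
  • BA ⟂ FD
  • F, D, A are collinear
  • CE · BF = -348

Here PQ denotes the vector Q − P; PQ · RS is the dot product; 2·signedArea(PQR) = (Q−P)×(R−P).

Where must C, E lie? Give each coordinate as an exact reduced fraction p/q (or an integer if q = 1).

1. C_x = -2  [C is the centroid of △BAD]
2. C_y = -1  [C is the centroid of △BAD]
   → C = (-2, -1)
3. E_x = -4  [BD ∥ EA ∩ DA ∥ BE]
4. E_y = 17  [BD ∥ EA ∩ DA ∥ BE]
   → E = (-4, 17)

C = (-2, -1)
E = (-4, 17)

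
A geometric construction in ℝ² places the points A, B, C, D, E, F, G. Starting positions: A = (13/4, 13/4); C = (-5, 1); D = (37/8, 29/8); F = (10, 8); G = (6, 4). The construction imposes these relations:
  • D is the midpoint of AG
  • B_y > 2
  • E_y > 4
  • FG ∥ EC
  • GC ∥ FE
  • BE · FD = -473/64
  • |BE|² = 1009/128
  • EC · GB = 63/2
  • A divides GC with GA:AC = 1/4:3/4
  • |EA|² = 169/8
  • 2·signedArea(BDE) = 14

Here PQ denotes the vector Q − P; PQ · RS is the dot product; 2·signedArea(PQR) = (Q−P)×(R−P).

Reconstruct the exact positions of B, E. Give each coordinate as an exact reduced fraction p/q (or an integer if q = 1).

1. E_x = -1  [FG ∥ EC ∩ GC ∥ FE]
2. E_y = 5  [FG ∥ EC ∩ GC ∥ FE]
   → E = (-1, 5)
3. B_x = -3/16  [2·signedArea(BDE) = 14 ∩ EC · GB = 63/2]
4. B_y = 37/16  [2·signedArea(BDE) = 14 ∩ EC · GB = 63/2]
   → B = (-3/16, 37/16)

B = (-3/16, 37/16)
E = (-1, 5)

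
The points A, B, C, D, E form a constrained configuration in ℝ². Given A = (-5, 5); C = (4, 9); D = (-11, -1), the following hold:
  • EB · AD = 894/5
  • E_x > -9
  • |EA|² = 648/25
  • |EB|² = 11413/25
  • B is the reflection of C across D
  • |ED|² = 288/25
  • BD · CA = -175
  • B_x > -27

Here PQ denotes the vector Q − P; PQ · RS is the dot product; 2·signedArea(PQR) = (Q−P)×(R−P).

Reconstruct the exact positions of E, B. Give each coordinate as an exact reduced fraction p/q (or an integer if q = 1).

B = (-26, -11)
E = (-43/5, 7/5)

1. B_x = -26  [B is the reflection of C across D]
2. B_y = -11  [B is the reflection of C across D]
   → B = (-26, -11)
3. E_x = -43/5  [line 6·x + 6·y + 216/5 = 0 ∩ |EA|² = 648/25]
4. E_y = 7/5  [line 6·x + 6·y + 216/5 = 0 ∩ |EA|² = 648/25]
   → E = (-43/5, 7/5)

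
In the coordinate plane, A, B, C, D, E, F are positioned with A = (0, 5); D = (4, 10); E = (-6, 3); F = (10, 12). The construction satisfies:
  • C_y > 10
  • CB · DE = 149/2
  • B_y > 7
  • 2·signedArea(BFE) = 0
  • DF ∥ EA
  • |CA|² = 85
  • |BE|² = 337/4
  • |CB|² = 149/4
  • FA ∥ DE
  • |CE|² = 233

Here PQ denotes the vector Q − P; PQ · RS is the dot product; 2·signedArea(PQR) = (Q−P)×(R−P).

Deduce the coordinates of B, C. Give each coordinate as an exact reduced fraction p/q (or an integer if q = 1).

1. B_x = 2  [line 9·x + -16·y + 102 = 0 ∩ |BE|² = 337/4]
2. B_y = 15/2  [line 9·x + -16·y + 102 = 0 ∩ |BE|² = 337/4]
   → B = (2, 15/2)
3. C_x = 7  [line 10·x + 7·y + -147 = 0 ∩ |CB|² = 149/4]
4. C_y = 11  [line 10·x + 7·y + -147 = 0 ∩ |CB|² = 149/4]
   → C = (7, 11)

B = (2, 15/2)
C = (7, 11)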